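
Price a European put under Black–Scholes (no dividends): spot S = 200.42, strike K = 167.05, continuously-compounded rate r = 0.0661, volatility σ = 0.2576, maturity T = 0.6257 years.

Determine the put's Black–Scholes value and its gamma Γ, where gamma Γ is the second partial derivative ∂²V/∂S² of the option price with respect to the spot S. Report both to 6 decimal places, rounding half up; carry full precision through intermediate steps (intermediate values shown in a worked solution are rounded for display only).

price = 2.513599
Γ = 0.004763

σ√T = 0.2576·√0.6257 = 0.203765
d₁ = (ln(S/K) + (r+σ²/2)T) / (σ√T) = (ln(200.42/167.05) + (0.0661+0.2576²/2)·0.6257) / 0.203765 = (0.182122 + 0.062119) / 0.203765 = 1.198641
d₂ = d₁ − σ√T = 1.198641 − 0.203765 = 0.994877
e^{−rT} = e^{−0.0661·0.6257} = 0.959485
N(−d₁) = 0.115334,  N(−d₂) = 0.159898
Put price V = K·e^{−rT}·N(−d₂) − S·N(−d₁) = 25.628782 − 23.115183 = 2.513599
φ(d₁) = (1/√(2π))·e^{−d₁²/2} = 0.194503
Γ = φ(d₁) / (S·σ·√T) = 0.004763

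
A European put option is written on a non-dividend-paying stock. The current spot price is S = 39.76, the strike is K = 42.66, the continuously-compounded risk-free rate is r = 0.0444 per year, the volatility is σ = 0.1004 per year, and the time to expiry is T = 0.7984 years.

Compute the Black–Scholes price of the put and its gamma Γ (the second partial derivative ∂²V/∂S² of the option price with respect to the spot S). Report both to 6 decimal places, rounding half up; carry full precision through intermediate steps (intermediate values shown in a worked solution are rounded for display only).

σ√T = 0.1004·√0.7984 = 0.089711
d₁ = (ln(S/K) + (r+σ²/2)T) / (σ√T) = (ln(39.76/42.66) + (0.0444+0.1004²/2)·0.7984) / 0.089711 = (-0.070400 + 0.039473) / 0.089711 = -0.344746
d₂ = d₁ − σ√T = -0.344746 − 0.089711 = -0.434456
e^{−rT} = e^{−0.0444·0.7984} = 0.965172
N(−d₁) = 0.634857,  N(−d₂) = 0.668022
Put price V = K·e^{−rT}·N(−d₂) − S·N(−d₁) = 27.505276 − 25.241925 = 2.263351
φ(d₁) = (1/√(2π))·e^{−d₁²/2} = 0.375926
Γ = φ(d₁) / (S·σ·√T) = 0.105393

price = 2.263351
Γ = 0.105393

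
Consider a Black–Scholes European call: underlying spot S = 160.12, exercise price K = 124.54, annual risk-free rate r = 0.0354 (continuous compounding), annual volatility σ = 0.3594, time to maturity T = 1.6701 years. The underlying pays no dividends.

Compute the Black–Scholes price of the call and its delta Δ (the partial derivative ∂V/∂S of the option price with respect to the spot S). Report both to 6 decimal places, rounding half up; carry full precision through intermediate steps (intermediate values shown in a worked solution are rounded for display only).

price = 52.182845
Δ = 0.816092

σ√T = 0.3594·√1.6701 = 0.464461
d₁ = (ln(S/K) + (r+σ²/2)T) / (σ√T) = (ln(160.12/124.54) + (0.0354+0.3594²/2)·1.6701) / 0.464461 = (0.251297 + 0.166984) / 0.464461 = 0.900571
d₂ = d₁ − σ√T = 0.900571 − 0.464461 = 0.436110
e^{−rT} = e^{−0.0354·1.6701} = 0.942592
N(d₁) = 0.816092,  N(d₂) = 0.668622
Call price V = S·N(d₁) − K·e^{−rT}·N(d₂) = 130.672614 − 78.489769 = 52.182845
Δ = N(d₁) = 0.816092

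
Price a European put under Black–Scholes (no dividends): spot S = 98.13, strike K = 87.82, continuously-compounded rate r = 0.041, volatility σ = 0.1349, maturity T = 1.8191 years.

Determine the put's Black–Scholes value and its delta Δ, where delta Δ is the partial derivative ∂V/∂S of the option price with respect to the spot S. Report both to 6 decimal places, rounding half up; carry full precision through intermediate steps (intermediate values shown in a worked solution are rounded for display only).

σ√T = 0.1349·√1.8191 = 0.181945
d₁ = (ln(S/K) + (r+σ²/2)T) / (σ√T) = (ln(98.13/87.82) + (0.041+0.1349²/2)·1.8191) / 0.181945 = (0.111004 + 0.091135) / 0.181945 = 1.110989
d₂ = d₁ − σ√T = 1.110989 − 0.181945 = 0.929044
e^{−rT} = e^{−0.041·1.8191} = 0.928130
N(−d₁) = 0.133287,  N(−d₂) = 0.176433
Put price V = K·e^{−rT}·N(−d₂) − S·N(−d₁) = 14.380783 − 13.079406 = 1.301377
Δ = −N(−d₁) = -0.133287

price = 1.301377
Δ = -0.133287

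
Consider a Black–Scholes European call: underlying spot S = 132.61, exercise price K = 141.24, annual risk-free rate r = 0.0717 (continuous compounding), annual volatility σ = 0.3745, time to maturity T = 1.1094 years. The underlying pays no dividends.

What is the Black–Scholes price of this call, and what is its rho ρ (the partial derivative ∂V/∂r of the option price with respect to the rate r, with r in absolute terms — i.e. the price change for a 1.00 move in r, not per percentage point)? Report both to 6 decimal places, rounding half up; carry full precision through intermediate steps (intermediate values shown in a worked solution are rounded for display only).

price = 21.666494
ρ = 63.419447

σ√T = 0.3745·√1.1094 = 0.394454
d₁ = (ln(S/K) + (r+σ²/2)T) / (σ√T) = (ln(132.61/141.24) + (0.0717+0.3745²/2)·1.1094) / 0.394454 = (-0.063048 + 0.157341) / 0.394454 = 0.239046
d₂ = d₁ − σ√T = 0.239046 − 0.394454 = -0.155407
e^{−rT} = e^{−0.0717·1.1094} = 0.923537
N(d₁) = 0.594465,  N(d₂) = 0.438250
Call price V = S·N(d₁) − K·e^{−rT}·N(d₂) = 78.832030 − 57.165537 = 21.666494
ρ = K·T·e^{−rT}·N(d₂) = 63.419447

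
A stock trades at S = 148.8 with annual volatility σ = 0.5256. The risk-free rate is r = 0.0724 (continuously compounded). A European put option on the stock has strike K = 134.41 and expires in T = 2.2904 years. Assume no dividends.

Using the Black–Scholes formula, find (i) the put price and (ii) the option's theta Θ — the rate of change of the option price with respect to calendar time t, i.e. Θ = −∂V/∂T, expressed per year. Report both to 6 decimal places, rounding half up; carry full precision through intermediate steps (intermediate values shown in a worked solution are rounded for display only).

price = 25.281969
Θ = -3.549711

σ√T = 0.5256·√2.2904 = 0.795447
d₁ = (ln(S/K) + (r+σ²/2)T) / (σ√T) = (ln(148.8/134.41) + (0.0724+0.5256²/2)·2.2904) / 0.795447 = (0.101708 + 0.482193) / 0.795447 = 0.734054
d₂ = d₁ − σ√T = 0.734054 − 0.795447 = -0.061392
e^{−rT} = e^{−0.0724·2.2904} = 0.847195
N(−d₁) = 0.231458,  N(−d₂) = 0.524477
Put price V = K·e^{−rT}·N(−d₂) − S·N(−d₁) = 59.722898 − 34.440930 = 25.281969
φ(d₁) = (1/√(2π))·e^{−d₁²/2} = 0.304722
Θ = −S·φ(d₁)·σ/(2√T) + r·K·e^{−rT}·N(−d₂) = −7.873649 + 4.323938 = -3.549711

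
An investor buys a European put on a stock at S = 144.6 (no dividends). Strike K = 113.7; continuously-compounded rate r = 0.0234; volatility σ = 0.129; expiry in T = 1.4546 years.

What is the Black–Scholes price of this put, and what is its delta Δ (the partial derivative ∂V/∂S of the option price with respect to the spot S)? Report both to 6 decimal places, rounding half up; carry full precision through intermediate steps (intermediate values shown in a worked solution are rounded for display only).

price = 0.305684
Δ = -0.032754

σ√T = 0.129·√1.4546 = 0.155583
d₁ = (ln(S/K) + (r+σ²/2)T) / (σ√T) = (ln(144.6/113.7) + (0.0234+0.129²/2)·1.4546) / 0.155583 = (0.240408 + 0.046141) / 0.155583 = 1.841776
d₂ = d₁ − σ√T = 1.841776 − 0.155583 = 1.686193
e^{−rT} = e^{−0.0234·1.4546} = 0.966535
N(−d₁) = 0.032754,  N(−d₂) = 0.045879
Put price V = K·e^{−rT}·N(−d₂) − S·N(−d₁) = 5.041911 − 4.736227 = 0.305684
Δ = −N(−d₁) = -0.032754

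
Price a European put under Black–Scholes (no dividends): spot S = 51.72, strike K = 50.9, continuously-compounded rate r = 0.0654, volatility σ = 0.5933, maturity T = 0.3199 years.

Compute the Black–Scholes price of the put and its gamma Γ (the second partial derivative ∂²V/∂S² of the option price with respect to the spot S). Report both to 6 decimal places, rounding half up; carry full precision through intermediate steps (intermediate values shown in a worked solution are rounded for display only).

price = 5.870265
Γ = 0.022117

σ√T = 0.5933·√0.3199 = 0.335569
d₁ = (ln(S/K) + (r+σ²/2)T) / (σ√T) = (ln(51.72/50.9) + (0.0654+0.5933²/2)·0.3199) / 0.335569 = (0.015982 + 0.077225) / 0.335569 = 0.277756
d₂ = d₁ − σ√T = 0.277756 − 0.335569 = -0.057813
e^{−rT} = e^{−0.0654·0.3199} = 0.979296
N(−d₁) = 0.390600,  N(−d₂) = 0.523051
Put price V = K·e^{−rT}·N(−d₂) − S·N(−d₁) = 26.072086 − 20.201821 = 5.870265
φ(d₁) = (1/√(2π))·e^{−d₁²/2} = 0.383846
Γ = φ(d₁) / (S·σ·√T) = 0.022117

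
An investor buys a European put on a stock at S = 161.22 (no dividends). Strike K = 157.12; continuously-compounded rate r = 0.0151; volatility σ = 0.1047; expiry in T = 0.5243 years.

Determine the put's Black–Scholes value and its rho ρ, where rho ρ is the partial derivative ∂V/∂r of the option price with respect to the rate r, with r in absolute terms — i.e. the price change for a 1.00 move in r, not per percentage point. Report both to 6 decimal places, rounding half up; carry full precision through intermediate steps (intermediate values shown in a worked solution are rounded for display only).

price = 2.589745
ρ = -27.972081

σ√T = 0.1047·√0.5243 = 0.075812
d₁ = (ln(S/K) + (r+σ²/2)T) / (σ√T) = (ln(161.22/157.12) + (0.0151+0.1047²/2)·0.5243) / 0.075812 = (0.025760 + 0.010791) / 0.075812 = 0.482124
d₂ = d₁ − σ√T = 0.482124 − 0.075812 = 0.406312
e^{−rT} = e^{−0.0151·0.5243} = 0.992114
N(−d₁) = 0.314859,  N(−d₂) = 0.342257
Put price V = K·e^{−rT}·N(−d₂) − S·N(−d₁) = 53.351289 − 50.761544 = 2.589745
ρ = −K·T·e^{−rT}·N(−d₂) = -27.972081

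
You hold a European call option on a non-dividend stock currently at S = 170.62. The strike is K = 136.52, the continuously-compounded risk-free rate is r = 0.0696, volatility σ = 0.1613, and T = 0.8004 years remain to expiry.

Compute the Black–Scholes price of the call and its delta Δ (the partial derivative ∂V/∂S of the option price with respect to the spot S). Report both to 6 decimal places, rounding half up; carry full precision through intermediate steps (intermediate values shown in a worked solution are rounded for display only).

σ√T = 0.1613·√0.8004 = 0.144307
d₁ = (ln(S/K) + (r+σ²/2)T) / (σ√T) = (ln(170.62/136.52) + (0.0696+0.1613²/2)·0.8004) / 0.144307 = (0.222968 + 0.066120) / 0.144307 = 2.003281
d₂ = d₁ − σ√T = 2.003281 − 0.144307 = 1.858974
e^{−rT} = e^{−0.0696·0.8004} = 0.945815
N(d₁) = 0.977426,  N(d₂) = 0.968485
Call price V = S·N(d₁) − K·e^{−rT}·N(d₂) = 166.768501 − 125.053367 = 41.715133
Δ = N(d₁) = 0.977426

price = 41.715133
Δ = 0.977426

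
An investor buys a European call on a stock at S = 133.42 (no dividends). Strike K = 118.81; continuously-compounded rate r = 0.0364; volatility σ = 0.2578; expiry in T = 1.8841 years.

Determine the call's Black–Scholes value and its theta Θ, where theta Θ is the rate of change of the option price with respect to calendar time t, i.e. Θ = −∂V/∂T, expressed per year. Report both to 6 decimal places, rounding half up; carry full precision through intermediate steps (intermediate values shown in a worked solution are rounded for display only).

σ√T = 0.2578·√1.8841 = 0.353863
d₁ = (ln(S/K) + (r+σ²/2)T) / (σ√T) = (ln(133.42/118.81) + (0.0364+0.2578²/2)·1.8841) / 0.353863 = (0.115976 + 0.131191) / 0.353863 = 0.698483
d₂ = d₁ − σ√T = 0.698483 − 0.353863 = 0.344620
e^{−rT} = e^{−0.0364·1.8841} = 0.933718
N(d₁) = 0.757562,  N(d₂) = 0.634810
Call price V = S·N(d₁) − K·e^{−rT}·N(d₂) = 101.073977 − 70.422646 = 30.651331
φ(d₁) = (1/√(2π))·e^{−d₁²/2} = 0.312585
Θ = −S·φ(d₁)·σ/(2√T) − r·K·e^{−rT}·N(d₂) = −3.916431 − 2.563384 = -6.479815

price = 30.651331
Θ = -6.479815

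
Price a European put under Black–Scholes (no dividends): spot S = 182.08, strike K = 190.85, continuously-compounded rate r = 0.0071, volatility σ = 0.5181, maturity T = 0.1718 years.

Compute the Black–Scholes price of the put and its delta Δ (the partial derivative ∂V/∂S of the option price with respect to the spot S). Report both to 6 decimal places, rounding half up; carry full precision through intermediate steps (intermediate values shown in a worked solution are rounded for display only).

σ√T = 0.5181·√0.1718 = 0.214746
d₁ = (ln(S/K) + (r+σ²/2)T) / (σ√T) = (ln(182.08/190.85) + (0.0071+0.5181²/2)·0.1718) / 0.214746 = (-0.047042 + 0.024278) / 0.214746 = -0.106004
d₂ = d₁ − σ√T = -0.106004 − 0.214746 = -0.320750
e^{−rT} = e^{−0.0071·0.1718} = 0.998781
N(−d₁) = 0.542210,  N(−d₂) = 0.625800
Put price V = K·e^{−rT}·N(−d₂) − S·N(−d₁) = 119.288345 − 98.725664 = 20.562681
Δ = −N(−d₁) = -0.542210

price = 20.562681
Δ = -0.542210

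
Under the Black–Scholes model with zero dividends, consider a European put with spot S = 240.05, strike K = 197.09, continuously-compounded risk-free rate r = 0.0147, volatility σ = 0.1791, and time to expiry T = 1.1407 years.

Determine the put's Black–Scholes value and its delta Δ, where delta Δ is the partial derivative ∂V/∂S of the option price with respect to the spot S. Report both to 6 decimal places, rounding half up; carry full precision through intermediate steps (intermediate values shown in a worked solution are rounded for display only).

price = 2.720897
Δ = -0.112344

σ√T = 0.1791·√1.1407 = 0.191285
d₁ = (ln(S/K) + (r+σ²/2)T) / (σ√T) = (ln(240.05/197.09) + (0.0147+0.1791²/2)·1.1407) / 0.191285 = (0.197187 + 0.035063) / 0.191285 = 1.214156
d₂ = d₁ − σ√T = 1.214156 − 0.191285 = 1.022871
e^{−rT} = e^{−0.0147·1.1407} = 0.983372
N(−d₁) = 0.112344,  N(−d₂) = 0.153184
Put price V = K·e^{−rT}·N(−d₂) − S·N(−d₁) = 29.689089 − 26.968192 = 2.720897
Δ = −N(−d₁) = -0.112344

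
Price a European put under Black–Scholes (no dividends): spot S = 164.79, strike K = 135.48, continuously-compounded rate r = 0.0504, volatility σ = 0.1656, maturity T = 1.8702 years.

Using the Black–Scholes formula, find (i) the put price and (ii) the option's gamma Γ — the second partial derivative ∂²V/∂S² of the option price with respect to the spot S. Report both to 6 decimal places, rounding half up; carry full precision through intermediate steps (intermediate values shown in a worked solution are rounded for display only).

σ√T = 0.1656·√1.8702 = 0.226467
d₁ = (ln(S/K) + (r+σ²/2)T) / (σ√T) = (ln(164.79/135.48) + (0.0504+0.1656²/2)·1.8702) / 0.226467 = (0.195848 + 0.119902) / 0.226467 = 1.394243
d₂ = d₁ − σ√T = 1.394243 − 0.226467 = 1.167776
e^{−rT} = e^{−0.0504·1.8702} = 0.910048
N(−d₁) = 0.081622,  N(−d₂) = 0.121449
Put price V = K·e^{−rT}·N(−d₂) − S·N(−d₁) = 14.973790 − 13.450514 = 1.523276
φ(d₁) = (1/√(2π))·e^{−d₁²/2} = 0.150937
Γ = φ(d₁) / (S·σ·√T) = 0.004044

price = 1.523276
Γ = 0.004044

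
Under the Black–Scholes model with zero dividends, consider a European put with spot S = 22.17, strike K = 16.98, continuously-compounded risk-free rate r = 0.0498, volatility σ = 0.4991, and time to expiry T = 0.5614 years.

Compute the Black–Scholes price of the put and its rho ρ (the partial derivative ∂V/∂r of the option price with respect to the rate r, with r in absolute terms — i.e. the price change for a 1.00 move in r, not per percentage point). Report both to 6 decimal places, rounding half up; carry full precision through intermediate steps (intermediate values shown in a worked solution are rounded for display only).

price = 0.869525
ρ = -2.539256

σ√T = 0.4991·√0.5614 = 0.373959
d₁ = (ln(S/K) + (r+σ²/2)T) / (σ√T) = (ln(22.17/16.98) + (0.0498+0.4991²/2)·0.5614) / 0.373959 = (0.266704 + 0.097880) / 0.373959 = 0.974931
d₂ = d₁ − σ√T = 0.974931 − 0.373959 = 0.600973
e^{−rT} = e^{−0.0498·0.5614} = 0.972429
N(−d₁) = 0.164797,  N(−d₂) = 0.273929
Put price V = K·e^{−rT}·N(−d₂) − S·N(−d₁) = 4.523078 − 3.653553 = 0.869525
ρ = −K·T·e^{−rT}·N(−d₂) = -2.539256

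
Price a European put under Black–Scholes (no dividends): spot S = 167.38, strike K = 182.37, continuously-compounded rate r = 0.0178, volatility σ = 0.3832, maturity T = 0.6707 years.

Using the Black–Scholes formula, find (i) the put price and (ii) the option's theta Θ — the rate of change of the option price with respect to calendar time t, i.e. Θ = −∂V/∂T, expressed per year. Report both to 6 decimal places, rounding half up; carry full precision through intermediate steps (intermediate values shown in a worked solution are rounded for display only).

price = 28.674274
Θ = -13.481303

σ√T = 0.3832·√0.6707 = 0.313827
d₁ = (ln(S/K) + (r+σ²/2)T) / (σ√T) = (ln(167.38/182.37) + (0.0178+0.3832²/2)·0.6707) / 0.313827 = (-0.085771 + 0.061182) / 0.313827 = -0.078352
d₂ = d₁ − σ√T = -0.078352 − 0.313827 = -0.392178
e^{−rT} = e^{−0.0178·0.6707} = 0.988133
N(−d₁) = 0.531226,  N(−d₂) = 0.652537
Put price V = K·e^{−rT}·N(−d₂) − S·N(−d₁) = 117.590871 − 88.916597 = 28.674274
φ(d₁) = (1/√(2π))·e^{−d₁²/2} = 0.397720
Θ = −S·φ(d₁)·σ/(2√T) + r·K·e^{−rT}·N(−d₂) = −15.574421 + 2.093118 = -13.481303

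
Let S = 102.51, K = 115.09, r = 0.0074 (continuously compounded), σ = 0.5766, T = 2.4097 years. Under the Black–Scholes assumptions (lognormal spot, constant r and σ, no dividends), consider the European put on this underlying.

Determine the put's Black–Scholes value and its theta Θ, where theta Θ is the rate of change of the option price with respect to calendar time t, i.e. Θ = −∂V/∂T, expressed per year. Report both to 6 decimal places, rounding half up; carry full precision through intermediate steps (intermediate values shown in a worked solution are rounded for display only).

price = 42.721074
Θ = -6.578177

σ√T = 0.5766·√2.4097 = 0.895068
d₁ = (ln(S/K) + (r+σ²/2)T) / (σ√T) = (ln(102.51/115.09) + (0.0074+0.5766²/2)·2.4097) / 0.895068 = (-0.115754 + 0.418405) / 0.895068 = 0.338132
d₂ = d₁ − σ√T = 0.338132 − 0.895068 = -0.556936
e^{−rT} = e^{−0.0074·2.4097} = 0.982326
N(−d₁) = 0.367632,  N(−d₂) = 0.711214
Put price V = K·e^{−rT}·N(−d₂) − S·N(−d₁) = 80.407014 − 37.685940 = 42.721074
φ(d₁) = (1/√(2π))·e^{−d₁²/2} = 0.376776
Θ = −S·φ(d₁)·σ/(2√T) + r·K·e^{−rT}·N(−d₂) = −7.173189 + 0.595012 = -6.578177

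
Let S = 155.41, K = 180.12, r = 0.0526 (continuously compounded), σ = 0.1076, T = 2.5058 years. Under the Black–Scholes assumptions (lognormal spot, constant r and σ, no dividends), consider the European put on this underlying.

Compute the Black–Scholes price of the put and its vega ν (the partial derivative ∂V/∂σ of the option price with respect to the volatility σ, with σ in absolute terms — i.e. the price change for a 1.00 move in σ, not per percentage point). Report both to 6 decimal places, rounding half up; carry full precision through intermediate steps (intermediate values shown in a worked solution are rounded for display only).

σ√T = 0.1076·√2.5058 = 0.170328
d₁ = (ln(S/K) + (r+σ²/2)T) / (σ√T) = (ln(155.41/180.12) + (0.0526+0.1076²/2)·2.5058) / 0.170328 = (-0.147557 + 0.146311) / 0.170328 = -0.007313
d₂ = d₁ − σ√T = -0.007313 − 0.170328 = -0.177641
e^{−rT} = e^{−0.0526·2.5058} = 0.876512
N(−d₁) = 0.502918,  N(−d₂) = 0.570498
Put price V = K·e^{−rT}·N(−d₂) − S·N(−d₁) = 90.068620 − 78.158416 = 11.910204
φ(d₁) = (1/√(2π))·e^{−d₁²/2} = 0.398932
ν = S·φ(d₁)·√T = 98.141031

price = 11.910204
ν = 98.141031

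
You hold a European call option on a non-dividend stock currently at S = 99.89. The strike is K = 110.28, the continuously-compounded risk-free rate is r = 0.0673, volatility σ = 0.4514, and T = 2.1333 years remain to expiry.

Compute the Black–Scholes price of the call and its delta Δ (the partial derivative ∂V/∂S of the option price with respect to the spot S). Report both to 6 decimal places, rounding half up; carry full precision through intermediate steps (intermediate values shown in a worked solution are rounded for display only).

price = 27.477528
Δ = 0.654437

σ√T = 0.4514·√2.1333 = 0.659307
d₁ = (ln(S/K) + (r+σ²/2)T) / (σ√T) = (ln(99.89/110.28) + (0.0673+0.4514²/2)·2.1333) / 0.659307 = (-0.098953 + 0.360914) / 0.659307 = 0.397328
d₂ = d₁ − σ√T = 0.397328 − 0.659307 = -0.261979
e^{−rT} = e^{−0.0673·2.1333} = 0.866259
N(d₁) = 0.654437,  N(d₂) = 0.396669
Call price V = S·N(d₁) − K·e^{−rT}·N(d₂) = 65.371718 − 37.894190 = 27.477528
Δ = N(d₁) = 0.654437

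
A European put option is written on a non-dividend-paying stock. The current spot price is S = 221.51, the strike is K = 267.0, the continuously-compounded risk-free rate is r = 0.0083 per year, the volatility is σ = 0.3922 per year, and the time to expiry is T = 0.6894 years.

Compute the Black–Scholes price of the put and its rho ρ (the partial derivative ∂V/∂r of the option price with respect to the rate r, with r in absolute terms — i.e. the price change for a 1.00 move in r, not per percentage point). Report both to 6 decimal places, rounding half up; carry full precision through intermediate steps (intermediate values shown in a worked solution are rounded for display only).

price = 58.165648
ρ = -139.804147

σ√T = 0.3922·√0.6894 = 0.325644
d₁ = (ln(S/K) + (r+σ²/2)T) / (σ√T) = (ln(221.51/267.0) + (0.0083+0.3922²/2)·0.6894) / 0.325644 = (-0.186781 + 0.058744) / 0.325644 = -0.393180
d₂ = d₁ − σ√T = -0.393180 − 0.325644 = -0.718824
e^{−rT} = e^{−0.0083·0.6894} = 0.994294
N(−d₁) = 0.652907,  N(−d₂) = 0.763875
Put price V = K·e^{−rT}·N(−d₂) − S·N(−d₁) = 202.791045 − 144.625397 = 58.165648
ρ = −K·T·e^{−rT}·N(−d₂) = -139.804147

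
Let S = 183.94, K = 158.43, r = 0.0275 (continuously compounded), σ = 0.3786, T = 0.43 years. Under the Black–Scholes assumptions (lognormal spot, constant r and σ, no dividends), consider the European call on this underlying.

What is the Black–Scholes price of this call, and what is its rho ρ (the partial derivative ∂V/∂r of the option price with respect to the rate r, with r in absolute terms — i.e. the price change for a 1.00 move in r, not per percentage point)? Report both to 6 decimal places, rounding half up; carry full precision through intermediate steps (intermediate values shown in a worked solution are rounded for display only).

price = 33.901580
ρ = 47.137595

σ√T = 0.3786·√0.43 = 0.248265
d₁ = (ln(S/K) + (r+σ²/2)T) / (σ√T) = (ln(183.94/158.43) + (0.0275+0.3786²/2)·0.43) / 0.248265 = (0.149297 + 0.042643) / 0.248265 = 0.773124
d₂ = d₁ − σ√T = 0.773124 − 0.248265 = 0.524860
e^{−rT} = e^{−0.0275·0.43} = 0.988245
N(d₁) = 0.780276,  N(d₂) = 0.700160
Call price V = S·N(d₁) − K·e^{−rT}·N(d₂) = 143.523894 − 109.622314 = 33.901580
ρ = K·T·e^{−rT}·N(d₂) = 47.137595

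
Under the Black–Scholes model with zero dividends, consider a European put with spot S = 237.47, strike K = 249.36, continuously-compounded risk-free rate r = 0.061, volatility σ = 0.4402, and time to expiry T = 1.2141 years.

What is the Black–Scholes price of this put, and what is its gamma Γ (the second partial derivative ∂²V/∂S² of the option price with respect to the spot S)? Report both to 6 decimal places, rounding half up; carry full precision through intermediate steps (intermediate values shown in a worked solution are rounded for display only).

price = 42.042644
Γ = 0.003317

σ√T = 0.4402·√1.2141 = 0.485040
d₁ = (ln(S/K) + (r+σ²/2)T) / (σ√T) = (ln(237.47/249.36) + (0.061+0.4402²/2)·1.2141) / 0.485040 = (-0.048856 + 0.191692) / 0.485040 = 0.294482
d₂ = d₁ − σ√T = 0.294482 − 0.485040 = -0.190558
e^{−rT} = e^{−0.061·1.2141} = 0.928616
N(−d₁) = 0.384195,  N(−d₂) = 0.575564
Put price V = K·e^{−rT}·N(−d₂) − S·N(−d₁) = 133.277375 − 91.234731 = 42.042644
φ(d₁) = (1/√(2π))·e^{−d₁²/2} = 0.382014
Γ = φ(d₁) / (S·σ·√T) = 0.003317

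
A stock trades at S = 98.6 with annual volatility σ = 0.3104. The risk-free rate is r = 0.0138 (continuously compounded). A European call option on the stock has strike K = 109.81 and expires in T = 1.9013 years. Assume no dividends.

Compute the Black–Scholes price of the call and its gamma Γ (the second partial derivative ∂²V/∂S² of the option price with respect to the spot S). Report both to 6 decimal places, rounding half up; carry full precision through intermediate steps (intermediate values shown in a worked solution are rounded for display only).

σ√T = 0.3104·√1.9013 = 0.428003
d₁ = (ln(S/K) + (r+σ²/2)T) / (σ√T) = (ln(98.6/109.81) + (0.0138+0.3104²/2)·1.9013) / 0.428003 = (-0.107680 + 0.117831) / 0.428003 = 0.023717
d₂ = d₁ − σ√T = 0.023717 − 0.428003 = -0.404286
e^{−rT} = e^{−0.0138·1.9013} = 0.974103
N(d₁) = 0.509461,  N(d₂) = 0.343001
Call price V = S·N(d₁) − K·e^{−rT}·N(d₂) = 50.232840 − 36.689558 = 13.543282
φ(d₁) = (1/√(2π))·e^{−d₁²/2} = 0.398830
Γ = φ(d₁) / (S·σ·√T) = 0.009451

price = 13.543282
Γ = 0.009451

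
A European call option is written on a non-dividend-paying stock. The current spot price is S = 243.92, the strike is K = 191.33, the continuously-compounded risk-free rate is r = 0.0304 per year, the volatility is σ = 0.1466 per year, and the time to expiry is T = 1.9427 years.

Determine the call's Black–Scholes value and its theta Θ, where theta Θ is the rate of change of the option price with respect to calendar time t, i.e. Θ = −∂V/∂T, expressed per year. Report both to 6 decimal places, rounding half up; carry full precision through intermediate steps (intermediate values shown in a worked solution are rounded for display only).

price = 64.879327
Θ = -6.489115

σ√T = 0.1466·√1.9427 = 0.204332
d₁ = (ln(S/K) + (r+σ²/2)T) / (σ√T) = (ln(243.92/191.33) + (0.0304+0.1466²/2)·1.9427) / 0.204332 = (0.242841 + 0.079934) / 0.204332 = 1.579656
d₂ = d₁ − σ√T = 1.579656 − 0.204332 = 1.375323
e^{−rT} = e^{−0.0304·1.9427} = 0.942652
N(d₁) = 0.942907,  N(d₂) = 0.915484
Call price V = S·N(d₁) − K·e^{−rT}·N(d₂) = 229.993905 − 165.114578 = 64.879327
φ(d₁) = (1/√(2π))·e^{−d₁²/2} = 0.114567
Θ = −S·φ(d₁)·σ/(2√T) − r·K·e^{−rT}·N(d₂) = −1.469632 − 5.019483 = -6.489115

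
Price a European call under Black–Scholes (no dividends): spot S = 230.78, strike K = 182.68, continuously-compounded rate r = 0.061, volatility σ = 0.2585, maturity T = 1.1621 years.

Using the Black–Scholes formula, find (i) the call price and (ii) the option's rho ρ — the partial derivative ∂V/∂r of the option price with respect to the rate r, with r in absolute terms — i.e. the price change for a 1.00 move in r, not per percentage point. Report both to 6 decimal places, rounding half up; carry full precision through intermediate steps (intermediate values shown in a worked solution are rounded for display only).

σ√T = 0.2585·√1.1621 = 0.278665
d₁ = (ln(S/K) + (r+σ²/2)T) / (σ√T) = (ln(230.78/182.68) + (0.061+0.2585²/2)·1.1621) / 0.278665 = (0.233729 + 0.109715) / 0.278665 = 1.232462
d₂ = d₁ − σ√T = 1.232462 − 0.278665 = 0.953798
e^{−rT} = e^{−0.061·1.1621} = 0.931566
N(d₁) = 0.891112,  N(d₂) = 0.829907
Call price V = S·N(d₁) − K·e^{−rT}·N(d₂) = 205.650784 − 141.232318 = 64.418466
ρ = K·T·e^{−rT}·N(d₂) = 164.126077

price = 64.418466
ρ = 164.126077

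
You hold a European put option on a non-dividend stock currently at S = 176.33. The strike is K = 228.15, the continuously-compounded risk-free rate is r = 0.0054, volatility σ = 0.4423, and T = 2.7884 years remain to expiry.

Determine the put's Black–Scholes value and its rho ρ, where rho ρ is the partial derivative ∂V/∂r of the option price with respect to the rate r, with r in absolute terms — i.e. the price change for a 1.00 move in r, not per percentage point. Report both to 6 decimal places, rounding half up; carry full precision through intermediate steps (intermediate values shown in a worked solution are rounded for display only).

price = 84.909412
ρ = -474.593619

σ√T = 0.4423·√2.7884 = 0.738575
d₁ = (ln(S/K) + (r+σ²/2)T) / (σ√T) = (ln(176.33/228.15) + (0.0054+0.4423²/2)·2.7884) / 0.738575 = (-0.257646 + 0.287804) / 0.738575 = 0.040832
d₂ = d₁ − σ√T = 0.040832 − 0.738575 = -0.697743
e^{−rT} = e^{−0.0054·2.7884} = 0.985055
N(−d₁) = 0.483715,  N(−d₂) = 0.757331
Put price V = K·e^{−rT}·N(−d₂) − S·N(−d₁) = 170.202847 − 85.293435 = 84.909412
ρ = −K·T·e^{−rT}·N(−d₂) = -474.593619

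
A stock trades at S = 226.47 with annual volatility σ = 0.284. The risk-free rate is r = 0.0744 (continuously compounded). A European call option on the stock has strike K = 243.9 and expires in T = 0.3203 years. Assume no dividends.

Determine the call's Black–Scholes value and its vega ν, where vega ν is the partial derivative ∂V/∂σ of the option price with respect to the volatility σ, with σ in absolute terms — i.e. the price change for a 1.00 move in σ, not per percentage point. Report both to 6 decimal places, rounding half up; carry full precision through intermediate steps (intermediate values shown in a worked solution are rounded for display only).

price = 9.758587
ν = 49.767176

σ√T = 0.284·√0.3203 = 0.160730
d₁ = (ln(S/K) + (r+σ²/2)T) / (σ√T) = (ln(226.47/243.9) + (0.0744+0.284²/2)·0.3203) / 0.160730 = (-0.074146 + 0.036747) / 0.160730 = -0.232679
d₂ = d₁ − σ√T = -0.232679 − 0.160730 = -0.393409
e^{−rT} = e^{−0.0744·0.3203} = 0.976451
N(d₁) = 0.408005,  N(d₂) = 0.347009
Call price V = S·N(d₁) − K·e^{−rT}·N(d₂) = 92.400993 − 82.642405 = 9.758587
φ(d₁) = (1/√(2π))·e^{−d₁²/2} = 0.388288
ν = S·φ(d₁)·√T = 49.767176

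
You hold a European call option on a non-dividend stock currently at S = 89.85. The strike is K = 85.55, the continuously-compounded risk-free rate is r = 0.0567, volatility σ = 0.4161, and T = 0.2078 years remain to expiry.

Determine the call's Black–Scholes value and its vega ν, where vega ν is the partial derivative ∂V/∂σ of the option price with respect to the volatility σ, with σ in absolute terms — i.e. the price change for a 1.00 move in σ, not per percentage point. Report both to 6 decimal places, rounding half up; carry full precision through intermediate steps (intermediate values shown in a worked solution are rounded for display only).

σ√T = 0.4161·√0.2078 = 0.189680
d₁ = (ln(S/K) + (r+σ²/2)T) / (σ√T) = (ln(89.85/85.55) + (0.0567+0.4161²/2)·0.2078) / 0.189680 = (0.049041 + 0.029771) / 0.189680 = 0.415501
d₂ = d₁ − σ√T = 0.415501 − 0.189680 = 0.225821
e^{−rT} = e^{−0.0567·0.2078} = 0.988287
N(d₁) = 0.661112,  N(d₂) = 0.589330
Call price V = S·N(d₁) − K·e^{−rT}·N(d₂) = 59.400950 − 49.826627 = 9.574323
φ(d₁) = (1/√(2π))·e^{−d₁²/2} = 0.365950
ν = S·φ(d₁)·√T = 14.988645

price = 9.574323
ν = 14.988645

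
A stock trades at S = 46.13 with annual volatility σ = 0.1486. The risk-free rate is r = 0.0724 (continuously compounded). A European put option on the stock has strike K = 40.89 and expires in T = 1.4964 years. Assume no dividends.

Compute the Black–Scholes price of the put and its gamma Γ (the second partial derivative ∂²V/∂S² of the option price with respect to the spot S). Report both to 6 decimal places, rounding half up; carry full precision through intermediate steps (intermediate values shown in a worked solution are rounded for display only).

price = 0.369965
Γ = 0.019121

σ√T = 0.1486·√1.4964 = 0.181779
d₁ = (ln(S/K) + (r+σ²/2)T) / (σ√T) = (ln(46.13/40.89) + (0.0724+0.1486²/2)·1.4964) / 0.181779 = (0.120578 + 0.124861) / 0.181779 = 1.350209
d₂ = d₁ − σ√T = 1.350209 − 0.181779 = 1.168430
e^{−rT} = e^{−0.0724·1.4964} = 0.897323
N(−d₁) = 0.088474,  N(−d₂) = 0.121317
Put price V = K·e^{−rT}·N(−d₂) − S·N(−d₁) = 4.451292 − 4.081328 = 0.369965
φ(d₁) = (1/√(2π))·e^{−d₁²/2} = 0.160338
Γ = φ(d₁) / (S·σ·√T) = 0.019121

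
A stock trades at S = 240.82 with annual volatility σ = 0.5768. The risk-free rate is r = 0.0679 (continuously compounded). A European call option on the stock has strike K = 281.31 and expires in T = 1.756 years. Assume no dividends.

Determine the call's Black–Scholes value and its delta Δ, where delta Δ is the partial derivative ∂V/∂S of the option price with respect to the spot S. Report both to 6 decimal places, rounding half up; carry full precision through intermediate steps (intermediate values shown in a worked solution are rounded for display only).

σ√T = 0.5768·√1.756 = 0.764342
d₁ = (ln(S/K) + (r+σ²/2)T) / (σ√T) = (ln(240.82/281.31) + (0.0679+0.5768²/2)·1.756) / 0.764342 = (-0.155407 + 0.411341) / 0.764342 = 0.334842
d₂ = d₁ − σ√T = 0.334842 − 0.764342 = -0.429499
e^{−rT} = e^{−0.0679·1.756} = 0.887601
N(d₁) = 0.631128,  N(d₂) = 0.333780
Call price V = S·N(d₁) − K·e^{−rT}·N(d₂) = 151.988245 − 83.341914 = 68.646332
Δ = N(d₁) = 0.631128

price = 68.646332
Δ = 0.631128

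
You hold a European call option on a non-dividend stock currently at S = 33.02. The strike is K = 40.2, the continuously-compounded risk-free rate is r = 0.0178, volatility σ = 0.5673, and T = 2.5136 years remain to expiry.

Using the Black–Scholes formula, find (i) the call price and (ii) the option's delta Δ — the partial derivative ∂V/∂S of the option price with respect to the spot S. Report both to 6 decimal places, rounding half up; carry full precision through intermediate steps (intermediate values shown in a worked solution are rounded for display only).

price = 9.855519
Δ = 0.610529

σ√T = 0.5673·√2.5136 = 0.899417
d₁ = (ln(S/K) + (r+σ²/2)T) / (σ√T) = (ln(33.02/40.2) + (0.0178+0.5673²/2)·2.5136) / 0.899417 = (-0.196754 + 0.449217) / 0.899417 = 0.280697
d₂ = d₁ − σ√T = 0.280697 − 0.899417 = -0.618719
e^{−rT} = e^{−0.0178·2.5136} = 0.956244
N(d₁) = 0.610529,  N(d₂) = 0.268051
Call price V = S·N(d₁) − K·e^{−rT}·N(d₂) = 20.159655 − 10.304136 = 9.855519
Δ = N(d₁) = 0.610529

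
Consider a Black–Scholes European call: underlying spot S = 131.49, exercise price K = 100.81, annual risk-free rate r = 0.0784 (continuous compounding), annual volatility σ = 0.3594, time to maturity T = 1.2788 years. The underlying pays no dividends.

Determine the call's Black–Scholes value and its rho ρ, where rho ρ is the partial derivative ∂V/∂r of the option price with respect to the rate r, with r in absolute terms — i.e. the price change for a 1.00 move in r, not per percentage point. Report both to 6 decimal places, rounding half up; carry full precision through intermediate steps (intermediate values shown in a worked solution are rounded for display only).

σ√T = 0.3594·√1.2788 = 0.406424
d₁ = (ln(S/K) + (r+σ²/2)T) / (σ√T) = (ln(131.49/100.81) + (0.0784+0.3594²/2)·1.2788) / 0.406424 = (0.265693 + 0.182848) / 0.406424 = 1.103629
d₂ = d₁ − σ√T = 1.103629 − 0.406424 = 0.697205
e^{−rT} = e^{−0.0784·1.2788} = 0.904604
N(d₁) = 0.865123,  N(d₂) = 0.757163
Call price V = S·N(d₁) − K·e^{−rT}·N(d₂) = 113.755021 − 69.048049 = 44.706972
ρ = K·T·e^{−rT}·N(d₂) = 88.298645

price = 44.706972
ρ = 88.298645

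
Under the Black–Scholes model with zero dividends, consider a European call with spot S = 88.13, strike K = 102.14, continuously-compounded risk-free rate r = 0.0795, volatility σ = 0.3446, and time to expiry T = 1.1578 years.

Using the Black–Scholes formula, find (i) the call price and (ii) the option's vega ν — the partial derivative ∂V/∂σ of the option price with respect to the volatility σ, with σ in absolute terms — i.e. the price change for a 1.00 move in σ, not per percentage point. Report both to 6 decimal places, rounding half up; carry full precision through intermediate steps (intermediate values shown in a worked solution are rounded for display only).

price = 10.965266
ν = 37.807069

σ√T = 0.3446·√1.1578 = 0.370793
d₁ = (ln(S/K) + (r+σ²/2)T) / (σ√T) = (ln(88.13/102.14) + (0.0795+0.3446²/2)·1.1578) / 0.370793 = (-0.147531 + 0.160789) / 0.370793 = 0.035755
d₂ = d₁ − σ√T = 0.035755 − 0.370793 = -0.335039
e^{−rT} = e^{−0.0795·1.1578} = 0.912064
N(d₁) = 0.514261,  N(d₂) = 0.368798
Call price V = S·N(d₁) − K·e^{−rT}·N(d₂) = 45.321820 − 34.356554 = 10.965266
φ(d₁) = (1/√(2π))·e^{−d₁²/2} = 0.398687
ν = S·φ(d₁)·√T = 37.807069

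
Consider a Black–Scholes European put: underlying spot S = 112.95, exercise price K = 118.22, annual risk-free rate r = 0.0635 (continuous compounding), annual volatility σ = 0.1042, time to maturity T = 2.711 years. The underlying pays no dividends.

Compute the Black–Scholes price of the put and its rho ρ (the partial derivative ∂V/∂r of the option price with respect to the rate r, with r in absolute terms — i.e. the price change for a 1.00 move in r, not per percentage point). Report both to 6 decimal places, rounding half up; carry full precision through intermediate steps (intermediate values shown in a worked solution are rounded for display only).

price = 2.432381
ρ = -69.411631

σ√T = 0.1042·√2.711 = 0.171566
d₁ = (ln(S/K) + (r+σ²/2)T) / (σ√T) = (ln(112.95/118.22) + (0.0635+0.1042²/2)·2.711) / 0.171566 = (-0.045602 + 0.186866) / 0.171566 = 0.823377
d₂ = d₁ − σ√T = 0.823377 − 0.171566 = 0.651811
e^{−rT} = e^{−0.0635·2.711} = 0.841854
N(−d₁) = 0.205147,  N(−d₂) = 0.257262
Put price V = K·e^{−rT}·N(−d₂) − S·N(−d₁) = 25.603700 − 23.171320 = 2.432381
ρ = −K·T·e^{−rT}·N(−d₂) = -69.411631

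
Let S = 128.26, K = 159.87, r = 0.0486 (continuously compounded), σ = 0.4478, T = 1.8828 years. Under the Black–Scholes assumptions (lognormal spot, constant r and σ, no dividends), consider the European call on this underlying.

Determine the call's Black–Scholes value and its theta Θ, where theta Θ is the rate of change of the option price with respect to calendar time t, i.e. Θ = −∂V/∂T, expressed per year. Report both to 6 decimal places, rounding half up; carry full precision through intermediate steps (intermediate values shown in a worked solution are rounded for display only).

price = 24.965155
Θ = -10.455443

σ√T = 0.4478·√1.8828 = 0.614449
d₁ = (ln(S/K) + (r+σ²/2)T) / (σ√T) = (ln(128.26/159.87) + (0.0486+0.4478²/2)·1.8828) / 0.614449 = (-0.220302 + 0.280278) / 0.614449 = 0.097610
d₂ = d₁ − σ√T = 0.097610 − 0.614449 = -0.516839
e^{−rT} = e^{−0.0486·1.8828} = 0.912558
N(d₁) = 0.538879,  N(d₂) = 0.302634
Call price V = S·N(d₁) − K·e^{−rT}·N(d₂) = 69.116640 − 44.151484 = 24.965155
φ(d₁) = (1/√(2π))·e^{−d₁²/2} = 0.397046
Θ = −S·φ(d₁)·σ/(2√T) − r·K·e^{−rT}·N(d₂) = −8.309681 − 2.145762 = -10.455443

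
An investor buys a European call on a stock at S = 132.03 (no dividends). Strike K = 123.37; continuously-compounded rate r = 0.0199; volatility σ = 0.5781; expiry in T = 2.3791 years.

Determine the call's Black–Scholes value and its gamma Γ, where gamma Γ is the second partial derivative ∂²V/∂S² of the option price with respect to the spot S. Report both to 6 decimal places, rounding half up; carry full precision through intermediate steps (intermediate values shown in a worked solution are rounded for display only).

σ√T = 0.5781·√2.3791 = 0.891681
d₁ = (ln(S/K) + (r+σ²/2)T) / (σ√T) = (ln(132.03/123.37) + (0.0199+0.5781²/2)·2.3791) / 0.891681 = (0.067841 + 0.444891) / 0.891681 = 0.575018
d₂ = d₁ − σ√T = 0.575018 − 0.891681 = -0.316663
e^{−rT} = e^{−0.0199·2.3791} = 0.953759
N(d₁) = 0.717360,  N(d₂) = 0.375750
Call price V = S·N(d₁) − K·e^{−rT}·N(d₂) = 94.713101 − 44.212705 = 50.500396
φ(d₁) = (1/√(2π))·e^{−d₁²/2} = 0.338151
Γ = φ(d₁) / (S·σ·√T) = 0.002872

price = 50.500396
Γ = 0.002872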